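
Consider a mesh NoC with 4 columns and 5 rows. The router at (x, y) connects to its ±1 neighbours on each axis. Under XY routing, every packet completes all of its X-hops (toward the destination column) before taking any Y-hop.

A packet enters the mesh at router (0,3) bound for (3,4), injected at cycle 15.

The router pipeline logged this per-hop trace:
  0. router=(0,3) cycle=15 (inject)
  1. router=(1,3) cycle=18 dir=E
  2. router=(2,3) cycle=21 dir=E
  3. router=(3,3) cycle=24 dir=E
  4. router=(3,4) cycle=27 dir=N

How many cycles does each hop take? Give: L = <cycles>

L = 3

Between hops 0 and 1 the cycle counter advances 18 − 15 = 3.
Each hop adds L, hence L = 3.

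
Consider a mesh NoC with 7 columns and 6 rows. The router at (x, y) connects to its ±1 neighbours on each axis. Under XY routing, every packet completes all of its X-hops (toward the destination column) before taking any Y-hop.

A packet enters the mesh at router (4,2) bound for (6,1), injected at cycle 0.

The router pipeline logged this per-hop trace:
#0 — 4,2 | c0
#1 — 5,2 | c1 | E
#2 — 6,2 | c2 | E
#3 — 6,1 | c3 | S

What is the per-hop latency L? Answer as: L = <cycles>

From hop 0 (0) to hop 1 (1): +1 cycles.
That increment is L by definition: L = 1.

L = 1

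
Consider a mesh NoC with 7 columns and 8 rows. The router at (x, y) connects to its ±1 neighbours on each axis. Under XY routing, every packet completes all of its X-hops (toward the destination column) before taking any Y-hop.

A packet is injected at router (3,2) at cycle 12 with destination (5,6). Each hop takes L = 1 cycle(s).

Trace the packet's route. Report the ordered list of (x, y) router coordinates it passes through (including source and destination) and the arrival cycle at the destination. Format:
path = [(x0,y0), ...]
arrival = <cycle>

  0. router=(3,2) cycle=12 (inject)
  1. router=(4,2) cycle=13 dir=E
  2. router=(5,2) cycle=14 dir=E
  3. router=(5,3) cycle=15 dir=N
  4. router=(5,4) cycle=16 dir=N
  5. router=(5,5) cycle=17 dir=N
  6. router=(5,6) cycle=18 dir=N

path = [(3,2), (4,2), (5,2), (5,3), (5,4), (5,5), (5,6)]
arrival = 18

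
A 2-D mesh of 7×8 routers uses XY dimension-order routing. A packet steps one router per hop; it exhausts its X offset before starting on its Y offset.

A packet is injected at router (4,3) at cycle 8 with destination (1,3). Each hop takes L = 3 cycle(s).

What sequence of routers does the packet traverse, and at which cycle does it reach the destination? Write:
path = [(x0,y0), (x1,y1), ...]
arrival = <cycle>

path = [(4,3), (3,3), (2,3), (1,3)]
arrival = 17

t=8: at (4,3)
t=11: at (3,3) after W
t=14: at (2,3) after W
t=17: at (1,3) after W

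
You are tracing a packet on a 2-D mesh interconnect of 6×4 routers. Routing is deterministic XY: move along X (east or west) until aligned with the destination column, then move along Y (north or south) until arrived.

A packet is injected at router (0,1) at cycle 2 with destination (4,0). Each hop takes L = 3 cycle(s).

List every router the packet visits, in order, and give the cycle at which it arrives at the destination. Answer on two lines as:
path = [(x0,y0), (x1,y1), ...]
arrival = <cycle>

hop 0: (0,1) @ cyc 2
hop 1: (1,1) @ cyc 5  [E]
hop 2: (2,1) @ cyc 8  [E]
hop 3: (3,1) @ cyc 11  [E]
hop 4: (4,1) @ cyc 14  [E]
hop 5: (4,0) @ cyc 17  [S]

path = [(0,1), (1,1), (2,1), (3,1), (4,1), (4,0)]
arrival = 17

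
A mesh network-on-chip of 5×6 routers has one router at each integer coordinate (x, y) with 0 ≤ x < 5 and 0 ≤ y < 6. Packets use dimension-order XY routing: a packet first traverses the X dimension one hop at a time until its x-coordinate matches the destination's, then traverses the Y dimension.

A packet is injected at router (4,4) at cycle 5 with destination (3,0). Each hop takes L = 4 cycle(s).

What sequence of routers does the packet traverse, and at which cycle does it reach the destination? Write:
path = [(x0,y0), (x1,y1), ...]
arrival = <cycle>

#0 — 4,4 | c5
#1 — 3,4 | c9 | W
#2 — 3,3 | c13 | S
#3 — 3,2 | c17 | S
#4 — 3,1 | c21 | S
#5 — 3,0 | c25 | S

path = [(4,4), (3,4), (3,3), (3,2), (3,1), (3,0)]
arrival = 25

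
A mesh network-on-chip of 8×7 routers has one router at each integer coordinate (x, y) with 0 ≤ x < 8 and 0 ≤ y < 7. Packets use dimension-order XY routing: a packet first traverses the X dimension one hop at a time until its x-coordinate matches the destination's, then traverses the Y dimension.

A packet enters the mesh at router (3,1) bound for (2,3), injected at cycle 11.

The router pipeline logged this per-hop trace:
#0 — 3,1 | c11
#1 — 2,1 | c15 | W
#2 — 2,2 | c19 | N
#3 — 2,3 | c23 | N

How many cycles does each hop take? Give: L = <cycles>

Δcyc across hop 0→1: 15 − 11 = 4.
One hop costs L cycles, so L = 4.

L = 4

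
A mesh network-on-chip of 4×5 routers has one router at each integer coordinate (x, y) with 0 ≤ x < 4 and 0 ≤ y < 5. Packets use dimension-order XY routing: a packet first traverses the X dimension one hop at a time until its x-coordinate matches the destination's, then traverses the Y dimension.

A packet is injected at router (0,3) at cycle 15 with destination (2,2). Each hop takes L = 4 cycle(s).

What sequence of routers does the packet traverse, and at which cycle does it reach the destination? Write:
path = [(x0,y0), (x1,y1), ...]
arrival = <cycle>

hop 0: (0,3) @ cyc 15
hop 1: (1,3) @ cyc 19  [E]
hop 2: (2,3) @ cyc 23  [E]
hop 3: (2,2) @ cyc 27  [S]

path = [(0,3), (1,3), (2,3), (2,2)]
arrival = 27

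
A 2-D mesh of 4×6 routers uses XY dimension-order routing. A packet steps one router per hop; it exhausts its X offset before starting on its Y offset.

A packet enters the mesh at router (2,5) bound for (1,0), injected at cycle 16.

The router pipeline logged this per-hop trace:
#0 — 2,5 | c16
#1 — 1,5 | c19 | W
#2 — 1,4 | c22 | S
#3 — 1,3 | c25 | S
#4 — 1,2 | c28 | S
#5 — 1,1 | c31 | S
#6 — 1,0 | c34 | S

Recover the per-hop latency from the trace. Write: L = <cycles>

Δcyc across hop 0→1: 19 − 16 = 3.
One hop costs L cycles, so L = 3.

L = 3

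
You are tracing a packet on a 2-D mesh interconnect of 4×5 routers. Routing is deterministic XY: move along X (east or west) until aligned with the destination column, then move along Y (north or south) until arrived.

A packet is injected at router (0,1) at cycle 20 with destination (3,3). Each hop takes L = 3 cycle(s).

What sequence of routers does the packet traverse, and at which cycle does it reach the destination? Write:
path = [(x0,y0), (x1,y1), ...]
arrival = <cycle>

t=20: at (0,1)
t=23: at (1,1) after E
t=26: at (2,1) after E
t=29: at (3,1) after E
t=32: at (3,2) after N
t=35: at (3,3) after N

path = [(0,1), (1,1), (2,1), (3,1), (3,2), (3,3)]
arrival = 35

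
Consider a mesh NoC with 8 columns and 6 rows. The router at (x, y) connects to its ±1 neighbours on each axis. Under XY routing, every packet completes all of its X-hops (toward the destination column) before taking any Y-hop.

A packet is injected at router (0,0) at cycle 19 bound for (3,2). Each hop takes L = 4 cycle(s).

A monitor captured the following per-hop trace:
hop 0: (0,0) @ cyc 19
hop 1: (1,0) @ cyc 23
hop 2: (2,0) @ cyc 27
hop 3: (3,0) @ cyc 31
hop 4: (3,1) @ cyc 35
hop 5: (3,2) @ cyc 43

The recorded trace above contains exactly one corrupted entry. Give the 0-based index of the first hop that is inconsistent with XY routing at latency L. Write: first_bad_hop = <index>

  1: Δx=+1 Δy=+0 Δt=4 [ok]
  2: Δx=+1 Δy=+0 Δt=4 [ok]
  3: Δx=+1 Δy=+0 Δt=4 [ok]
  4: Δx=+0 Δy=+1 Δt=4 [ok]
  5: Δx=+0 Δy=+1 Δt=8 [BAD: Δcyc=8≠L]

first_bad_hop = 5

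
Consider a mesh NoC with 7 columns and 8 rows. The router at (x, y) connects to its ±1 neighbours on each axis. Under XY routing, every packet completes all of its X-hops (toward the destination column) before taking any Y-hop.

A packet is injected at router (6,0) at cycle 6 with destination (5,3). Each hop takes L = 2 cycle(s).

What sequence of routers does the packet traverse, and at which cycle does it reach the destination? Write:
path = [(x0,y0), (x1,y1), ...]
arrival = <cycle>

path = [(6,0), (5,0), (5,1), (5,2), (5,3)]
arrival = 14

[0] x=6 y=0 t=6
[1] x=5 y=0 t=8 →W
[2] x=5 y=1 t=10 →N
[3] x=5 y=2 t=12 →N
[4] x=5 y=3 t=14 →N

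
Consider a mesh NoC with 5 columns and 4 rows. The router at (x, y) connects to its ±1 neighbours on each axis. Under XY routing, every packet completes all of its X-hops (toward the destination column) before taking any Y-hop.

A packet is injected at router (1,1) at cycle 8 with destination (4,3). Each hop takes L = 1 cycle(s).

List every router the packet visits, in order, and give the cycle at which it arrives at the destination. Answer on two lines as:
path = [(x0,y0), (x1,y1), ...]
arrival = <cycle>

src (1,1)  cyc=8
E→(2,1)  cyc=9
E→(3,1)  cyc=10
E→(4,1)  cyc=11
N→(4,2)  cyc=12
N→(4,3)  cyc=13

path = [(1,1), (2,1), (3,1), (4,1), (4,2), (4,3)]
arrival = 13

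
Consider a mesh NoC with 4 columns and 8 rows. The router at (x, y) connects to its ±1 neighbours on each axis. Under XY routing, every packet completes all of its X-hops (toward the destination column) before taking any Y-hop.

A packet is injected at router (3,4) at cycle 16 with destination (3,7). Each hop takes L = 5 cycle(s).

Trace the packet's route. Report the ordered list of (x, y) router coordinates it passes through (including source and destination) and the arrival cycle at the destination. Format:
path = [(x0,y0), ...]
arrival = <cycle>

path = [(3,4), (3,5), (3,6), (3,7)]
arrival = 31

t=16: at (3,4)
t=21: at (3,5) after N
t=26: at (3,6) after N
t=31: at (3,7) after N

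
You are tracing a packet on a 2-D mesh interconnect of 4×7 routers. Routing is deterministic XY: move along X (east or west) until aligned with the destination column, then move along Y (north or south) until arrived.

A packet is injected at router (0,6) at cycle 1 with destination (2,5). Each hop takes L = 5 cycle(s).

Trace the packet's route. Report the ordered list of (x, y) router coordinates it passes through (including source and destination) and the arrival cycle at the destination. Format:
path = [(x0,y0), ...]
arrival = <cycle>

path = [(0,6), (1,6), (2,6), (2,5)]
arrival = 16

t=1: at (0,6)
t=6: at (1,6) after E
t=11: at (2,6) after E
t=16: at (2,5) after S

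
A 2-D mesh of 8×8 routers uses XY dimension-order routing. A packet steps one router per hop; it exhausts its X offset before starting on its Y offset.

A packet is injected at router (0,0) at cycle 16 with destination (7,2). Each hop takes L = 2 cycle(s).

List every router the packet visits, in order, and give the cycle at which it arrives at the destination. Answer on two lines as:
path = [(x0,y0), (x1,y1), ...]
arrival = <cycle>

path = [(0,0), (1,0), (2,0), (3,0), (4,0), (5,0), (6,0), (7,0), (7,1), (7,2)]
arrival = 34

[0] x=0 y=0 t=16
[1] x=1 y=0 t=18 →E
[2] x=2 y=0 t=20 →E
[3] x=3 y=0 t=22 →E
[4] x=4 y=0 t=24 →E
[5] x=5 y=0 t=26 →E
[6] x=6 y=0 t=28 →E
[7] x=7 y=0 t=30 →E
[8] x=7 y=1 t=32 →N
[9] x=7 y=2 t=34 →N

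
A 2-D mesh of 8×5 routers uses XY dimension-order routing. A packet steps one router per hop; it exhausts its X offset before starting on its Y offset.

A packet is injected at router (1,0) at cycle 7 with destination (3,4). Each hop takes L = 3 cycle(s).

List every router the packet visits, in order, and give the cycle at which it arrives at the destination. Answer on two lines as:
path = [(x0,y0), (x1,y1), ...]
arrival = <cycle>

t=7: at (1,0)
t=10: at (2,0) after E
t=13: at (3,0) after E
t=16: at (3,1) after N
t=19: at (3,2) after N
t=22: at (3,3) after N
t=25: at (3,4) after N

path = [(1,0), (2,0), (3,0), (3,1), (3,2), (3,3), (3,4)]
arrival = 25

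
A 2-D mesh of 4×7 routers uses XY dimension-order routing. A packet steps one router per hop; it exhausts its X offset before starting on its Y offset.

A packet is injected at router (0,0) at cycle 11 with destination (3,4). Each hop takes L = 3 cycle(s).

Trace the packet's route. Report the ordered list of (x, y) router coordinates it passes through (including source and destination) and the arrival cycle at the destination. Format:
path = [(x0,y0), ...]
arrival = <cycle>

hop 0: (0,0) @ cyc 11
hop 1: (1,0) @ cyc 14  [E]
hop 2: (2,0) @ cyc 17  [E]
hop 3: (3,0) @ cyc 20  [E]
hop 4: (3,1) @ cyc 23  [N]
hop 5: (3,2) @ cyc 26  [N]
hop 6: (3,3) @ cyc 29  [N]
hop 7: (3,4) @ cyc 32  [N]

path = [(0,0), (1,0), (2,0), (3,0), (3,1), (3,2), (3,3), (3,4)]
arrival = 32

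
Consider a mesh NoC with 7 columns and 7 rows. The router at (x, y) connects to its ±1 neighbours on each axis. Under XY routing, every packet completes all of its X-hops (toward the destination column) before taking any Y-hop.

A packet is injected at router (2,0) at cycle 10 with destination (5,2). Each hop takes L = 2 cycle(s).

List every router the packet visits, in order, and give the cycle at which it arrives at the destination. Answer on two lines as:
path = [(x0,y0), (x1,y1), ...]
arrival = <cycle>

path = [(2,0), (3,0), (4,0), (5,0), (5,1), (5,2)]
arrival = 20

[0] x=2 y=0 t=10
[1] x=3 y=0 t=12 →E
[2] x=4 y=0 t=14 →E
[3] x=5 y=0 t=16 →E
[4] x=5 y=1 t=18 →N
[5] x=5 y=2 t=20 →N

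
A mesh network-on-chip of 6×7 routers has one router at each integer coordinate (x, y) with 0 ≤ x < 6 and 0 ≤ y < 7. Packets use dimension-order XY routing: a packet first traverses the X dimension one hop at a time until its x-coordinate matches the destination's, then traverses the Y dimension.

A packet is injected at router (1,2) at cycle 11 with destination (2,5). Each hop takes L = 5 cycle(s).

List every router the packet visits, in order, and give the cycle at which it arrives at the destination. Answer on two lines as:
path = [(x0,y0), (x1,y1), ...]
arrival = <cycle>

#0 — 1,2 | c11
#1 — 2,2 | c16 | E
#2 — 2,3 | c21 | N
#3 — 2,4 | c26 | N
#4 — 2,5 | c31 | N

path = [(1,2), (2,2), (2,3), (2,4), (2,5)]
arrival = 31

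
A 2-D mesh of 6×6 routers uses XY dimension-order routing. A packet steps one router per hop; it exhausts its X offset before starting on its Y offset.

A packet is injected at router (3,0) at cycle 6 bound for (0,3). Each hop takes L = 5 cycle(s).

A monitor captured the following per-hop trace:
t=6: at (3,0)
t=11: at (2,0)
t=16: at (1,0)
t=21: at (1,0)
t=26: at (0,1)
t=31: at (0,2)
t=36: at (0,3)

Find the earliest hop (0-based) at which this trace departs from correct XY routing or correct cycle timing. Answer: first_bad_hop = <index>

first_bad_hop = 3

[1] (-1,+0) / 5c ⇒ ok
[2] (-1,+0) / 5c ⇒ ok
[3] (+0,+0) / 5c ⇒ BAD: non-unit step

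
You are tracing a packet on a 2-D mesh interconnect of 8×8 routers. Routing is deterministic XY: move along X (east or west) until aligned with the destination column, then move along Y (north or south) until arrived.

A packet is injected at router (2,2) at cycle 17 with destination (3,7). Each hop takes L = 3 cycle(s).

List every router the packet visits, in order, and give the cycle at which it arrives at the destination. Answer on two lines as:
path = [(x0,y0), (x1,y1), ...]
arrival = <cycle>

#0 — 2,2 | c17
#1 — 3,2 | c20 | E
#2 — 3,3 | c23 | N
#3 — 3,4 | c26 | N
#4 — 3,5 | c29 | N
#5 — 3,6 | c32 | N
#6 — 3,7 | c35 | N

path = [(2,2), (3,2), (3,3), (3,4), (3,5), (3,6), (3,7)]
arrival = 35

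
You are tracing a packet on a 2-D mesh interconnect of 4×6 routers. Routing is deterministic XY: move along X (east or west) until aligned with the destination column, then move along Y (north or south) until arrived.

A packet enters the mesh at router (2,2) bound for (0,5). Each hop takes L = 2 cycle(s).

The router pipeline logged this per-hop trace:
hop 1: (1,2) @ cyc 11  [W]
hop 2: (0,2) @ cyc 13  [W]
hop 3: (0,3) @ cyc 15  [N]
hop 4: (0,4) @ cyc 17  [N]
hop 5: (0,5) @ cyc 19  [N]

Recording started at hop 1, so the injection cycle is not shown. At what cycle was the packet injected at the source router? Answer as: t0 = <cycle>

t0 = 9

Hop 1 reached at cycle 11; hop k is at t0 + k·L.
t0 = cyc[1] − L = 11 − 2 = 9.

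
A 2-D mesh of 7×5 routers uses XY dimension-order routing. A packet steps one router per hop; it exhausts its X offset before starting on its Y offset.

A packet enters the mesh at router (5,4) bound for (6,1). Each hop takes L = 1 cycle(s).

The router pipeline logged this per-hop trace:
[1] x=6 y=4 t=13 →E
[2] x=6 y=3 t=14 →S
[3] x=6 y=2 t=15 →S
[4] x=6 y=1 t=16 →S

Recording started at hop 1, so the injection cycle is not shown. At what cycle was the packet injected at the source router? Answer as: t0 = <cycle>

t0 = 12

At hop 1 the cycle is 13; in general cyc_k = t0 + kL.
Therefore t0 = 13 − L = 12.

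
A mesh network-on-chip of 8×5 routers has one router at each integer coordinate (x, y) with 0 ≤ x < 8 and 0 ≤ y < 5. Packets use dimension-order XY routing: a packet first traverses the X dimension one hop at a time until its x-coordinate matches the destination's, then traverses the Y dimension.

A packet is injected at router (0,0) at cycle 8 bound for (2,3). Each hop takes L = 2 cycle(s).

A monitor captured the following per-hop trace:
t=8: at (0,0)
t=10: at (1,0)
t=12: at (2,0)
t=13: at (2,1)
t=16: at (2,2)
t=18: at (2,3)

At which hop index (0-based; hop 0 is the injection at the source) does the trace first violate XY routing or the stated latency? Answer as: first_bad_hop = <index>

first_bad_hop = 3

[1] (+1,+0) / 2c ⇒ ok
[2] (+1,+0) / 2c ⇒ ok
[3] (+0,+1) / 1c ⇒ BAD: Δcyc=1≠L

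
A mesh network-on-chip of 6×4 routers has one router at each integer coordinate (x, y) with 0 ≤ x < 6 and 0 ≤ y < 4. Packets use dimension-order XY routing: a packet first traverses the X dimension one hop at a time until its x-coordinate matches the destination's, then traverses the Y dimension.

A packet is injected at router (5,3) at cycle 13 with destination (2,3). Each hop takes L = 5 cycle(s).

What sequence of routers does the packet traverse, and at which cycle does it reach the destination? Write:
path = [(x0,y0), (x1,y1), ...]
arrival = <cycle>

path = [(5,3), (4,3), (3,3), (2,3)]
arrival = 28

src (5,3)  cyc=13
W→(4,3)  cyc=18
W→(3,3)  cyc=23
W→(2,3)  cyc=28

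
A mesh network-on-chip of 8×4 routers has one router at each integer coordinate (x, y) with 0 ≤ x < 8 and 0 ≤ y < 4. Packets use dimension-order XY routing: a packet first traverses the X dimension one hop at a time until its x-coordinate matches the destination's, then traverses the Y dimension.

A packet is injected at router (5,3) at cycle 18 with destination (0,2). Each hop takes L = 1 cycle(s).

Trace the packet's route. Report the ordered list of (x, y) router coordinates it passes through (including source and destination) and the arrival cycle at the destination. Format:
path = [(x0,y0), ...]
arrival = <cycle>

src (5,3)  cyc=18
W→(4,3)  cyc=19
W→(3,3)  cyc=20
W→(2,3)  cyc=21
W→(1,3)  cyc=22
W→(0,3)  cyc=23
S→(0,2)  cyc=24

path = [(5,3), (4,3), (3,3), (2,3), (1,3), (0,3), (0,2)]
arrival = 24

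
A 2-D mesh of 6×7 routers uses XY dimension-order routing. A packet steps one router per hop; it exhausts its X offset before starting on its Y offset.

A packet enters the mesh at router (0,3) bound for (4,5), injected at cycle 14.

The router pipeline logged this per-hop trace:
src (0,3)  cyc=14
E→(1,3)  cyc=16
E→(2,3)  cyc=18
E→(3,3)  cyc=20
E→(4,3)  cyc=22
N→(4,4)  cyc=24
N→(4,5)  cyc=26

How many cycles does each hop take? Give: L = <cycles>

L = 2

Δcyc across hop 0→1: 16 − 14 = 2.
That increment is L by definition: L = 2.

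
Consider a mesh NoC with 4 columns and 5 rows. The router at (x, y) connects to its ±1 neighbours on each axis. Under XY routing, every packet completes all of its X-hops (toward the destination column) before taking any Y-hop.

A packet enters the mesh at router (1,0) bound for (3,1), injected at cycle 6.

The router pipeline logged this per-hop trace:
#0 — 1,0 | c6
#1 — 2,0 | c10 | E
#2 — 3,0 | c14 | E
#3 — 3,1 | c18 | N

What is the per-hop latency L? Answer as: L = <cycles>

L = 4

cyc[1] − cyc[0] = 10 − 6 = 4.
One hop costs L cycles, so L = 4.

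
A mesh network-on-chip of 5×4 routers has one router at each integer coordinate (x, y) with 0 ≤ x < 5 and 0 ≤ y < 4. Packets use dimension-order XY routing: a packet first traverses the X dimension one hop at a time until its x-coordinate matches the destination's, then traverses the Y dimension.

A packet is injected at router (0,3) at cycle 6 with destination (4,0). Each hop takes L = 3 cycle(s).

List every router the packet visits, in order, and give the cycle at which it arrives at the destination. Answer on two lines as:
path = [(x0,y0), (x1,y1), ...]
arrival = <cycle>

path = [(0,3), (1,3), (2,3), (3,3), (4,3), (4,2), (4,1), (4,0)]
arrival = 27

  0. router=(0,3) cycle=6 (inject)
  1. router=(1,3) cycle=9 dir=E
  2. router=(2,3) cycle=12 dir=E
  3. router=(3,3) cycle=15 dir=E
  4. router=(4,3) cycle=18 dir=E
  5. router=(4,2) cycle=21 dir=S
  6. router=(4,1) cycle=24 dir=S
  7. router=(4,0) cycle=27 dir=S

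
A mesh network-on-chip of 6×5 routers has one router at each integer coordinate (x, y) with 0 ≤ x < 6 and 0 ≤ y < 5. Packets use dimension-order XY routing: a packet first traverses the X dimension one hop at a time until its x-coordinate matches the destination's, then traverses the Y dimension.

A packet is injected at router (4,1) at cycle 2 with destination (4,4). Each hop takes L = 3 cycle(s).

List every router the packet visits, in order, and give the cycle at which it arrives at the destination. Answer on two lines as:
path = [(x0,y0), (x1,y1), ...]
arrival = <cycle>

t=2: at (4,1)
t=5: at (4,2) after N
t=8: at (4,3) after N
t=11: at (4,4) after N

path = [(4,1), (4,2), (4,3), (4,4)]
arrival = 11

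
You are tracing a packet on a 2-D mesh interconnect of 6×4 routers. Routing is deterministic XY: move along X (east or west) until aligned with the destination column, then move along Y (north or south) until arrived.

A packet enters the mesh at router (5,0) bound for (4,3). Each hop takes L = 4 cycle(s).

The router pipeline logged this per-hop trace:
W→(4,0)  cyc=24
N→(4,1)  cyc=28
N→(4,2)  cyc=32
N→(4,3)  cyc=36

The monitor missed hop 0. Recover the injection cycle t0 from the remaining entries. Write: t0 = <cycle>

t0 = 20

At hop 1 the cycle is 24; in general cyc_k = t0 + kL.
t0 = cyc[1] − L = 24 − 4 = 20.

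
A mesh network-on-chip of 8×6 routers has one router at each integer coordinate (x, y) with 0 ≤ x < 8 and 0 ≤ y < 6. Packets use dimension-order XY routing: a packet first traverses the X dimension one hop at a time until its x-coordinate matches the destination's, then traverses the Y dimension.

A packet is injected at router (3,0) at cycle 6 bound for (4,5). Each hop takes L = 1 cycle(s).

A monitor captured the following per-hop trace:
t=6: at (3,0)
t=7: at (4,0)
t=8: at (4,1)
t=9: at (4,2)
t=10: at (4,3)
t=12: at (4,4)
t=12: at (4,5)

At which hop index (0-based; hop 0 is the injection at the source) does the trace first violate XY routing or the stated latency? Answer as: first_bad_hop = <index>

first_bad_hop = 5

  1: Δx=+1 Δy=+0 Δt=1 [ok]
  2: Δx=+0 Δy=+1 Δt=1 [ok]
  3: Δx=+0 Δy=+1 Δt=1 [ok]
  4: Δx=+0 Δy=+1 Δt=1 [ok]
  5: Δx=+0 Δy=+1 Δt=2 [BAD: Δcyc=2≠L]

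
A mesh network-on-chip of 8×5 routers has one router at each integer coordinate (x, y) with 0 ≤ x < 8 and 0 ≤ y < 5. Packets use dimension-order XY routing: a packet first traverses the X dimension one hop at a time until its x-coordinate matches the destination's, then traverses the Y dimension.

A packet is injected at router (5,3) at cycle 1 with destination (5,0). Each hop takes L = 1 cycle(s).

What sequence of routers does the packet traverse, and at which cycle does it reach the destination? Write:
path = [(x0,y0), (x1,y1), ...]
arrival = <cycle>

t=1: at (5,3)
t=2: at (5,2) after S
t=3: at (5,1) after S
t=4: at (5,0) after S

path = [(5,3), (5,2), (5,1), (5,0)]
arrival = 4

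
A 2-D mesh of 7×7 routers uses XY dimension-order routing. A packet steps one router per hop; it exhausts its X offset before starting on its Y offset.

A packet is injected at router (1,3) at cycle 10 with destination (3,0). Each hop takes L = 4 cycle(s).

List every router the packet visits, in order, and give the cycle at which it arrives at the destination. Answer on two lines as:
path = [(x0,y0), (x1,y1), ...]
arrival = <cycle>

path = [(1,3), (2,3), (3,3), (3,2), (3,1), (3,0)]
arrival = 30

t=10: at (1,3)
t=14: at (2,3) after E
t=18: at (3,3) after E
t=22: at (3,2) after S
t=26: at (3,1) after S
t=30: at (3,0) after S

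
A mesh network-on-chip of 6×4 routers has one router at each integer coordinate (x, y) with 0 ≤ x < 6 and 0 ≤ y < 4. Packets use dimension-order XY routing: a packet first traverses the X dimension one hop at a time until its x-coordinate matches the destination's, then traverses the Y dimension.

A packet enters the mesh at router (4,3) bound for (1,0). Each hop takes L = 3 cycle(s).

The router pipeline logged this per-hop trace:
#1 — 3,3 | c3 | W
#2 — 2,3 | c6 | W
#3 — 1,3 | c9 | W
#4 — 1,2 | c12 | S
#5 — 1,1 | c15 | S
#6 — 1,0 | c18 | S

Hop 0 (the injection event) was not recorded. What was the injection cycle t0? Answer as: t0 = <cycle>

t0 = 0

cyc[1] = 3 and cyc[k] = t0 + k·L for every k.
Therefore t0 = 3 − L = 0.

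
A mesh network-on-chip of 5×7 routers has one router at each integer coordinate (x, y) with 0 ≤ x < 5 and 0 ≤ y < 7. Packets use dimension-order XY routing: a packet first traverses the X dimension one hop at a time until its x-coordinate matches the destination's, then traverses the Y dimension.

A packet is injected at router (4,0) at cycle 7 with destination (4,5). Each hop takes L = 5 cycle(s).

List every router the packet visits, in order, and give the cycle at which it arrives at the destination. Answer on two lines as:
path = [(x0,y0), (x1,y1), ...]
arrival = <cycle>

[0] x=4 y=0 t=7
[1] x=4 y=1 t=12 →N
[2] x=4 y=2 t=17 →N
[3] x=4 y=3 t=22 →N
[4] x=4 y=4 t=27 →N
[5] x=4 y=5 t=32 →N

path = [(4,0), (4,1), (4,2), (4,3), (4,4), (4,5)]
arrival = 32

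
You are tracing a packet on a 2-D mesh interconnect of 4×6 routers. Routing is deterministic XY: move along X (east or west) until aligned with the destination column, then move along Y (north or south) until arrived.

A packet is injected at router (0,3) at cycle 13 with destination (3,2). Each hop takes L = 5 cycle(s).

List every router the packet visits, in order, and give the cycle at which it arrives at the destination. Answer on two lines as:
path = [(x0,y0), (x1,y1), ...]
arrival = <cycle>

#0 — 0,3 | c13
#1 — 1,3 | c18 | E
#2 — 2,3 | c23 | E
#3 — 3,3 | c28 | E
#4 — 3,2 | c33 | S

path = [(0,3), (1,3), (2,3), (3,3), (3,2)]
arrival = 33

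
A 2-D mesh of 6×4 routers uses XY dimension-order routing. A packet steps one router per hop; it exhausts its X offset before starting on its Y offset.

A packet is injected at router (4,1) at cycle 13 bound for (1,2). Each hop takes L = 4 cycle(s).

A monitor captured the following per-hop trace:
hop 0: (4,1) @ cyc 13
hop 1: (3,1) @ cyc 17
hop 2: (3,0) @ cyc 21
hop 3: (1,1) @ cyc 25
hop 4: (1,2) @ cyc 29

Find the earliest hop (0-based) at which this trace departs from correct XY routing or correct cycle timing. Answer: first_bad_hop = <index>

first_bad_hop = 2

check 1→ d=(-1,0) cyc+4: ok
check 2→ d=(0,-1) cyc+4: BAD: Y-move but x=3≠1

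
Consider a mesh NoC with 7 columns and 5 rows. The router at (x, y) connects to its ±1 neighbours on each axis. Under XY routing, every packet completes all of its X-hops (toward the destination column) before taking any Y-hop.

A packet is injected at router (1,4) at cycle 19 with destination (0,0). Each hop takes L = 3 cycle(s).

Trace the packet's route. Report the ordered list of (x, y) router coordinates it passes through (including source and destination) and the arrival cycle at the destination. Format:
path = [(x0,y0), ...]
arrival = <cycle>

hop 0: (1,4) @ cyc 19
hop 1: (0,4) @ cyc 22  [W]
hop 2: (0,3) @ cyc 25  [S]
hop 3: (0,2) @ cyc 28  [S]
hop 4: (0,1) @ cyc 31  [S]
hop 5: (0,0) @ cyc 34  [S]

path = [(1,4), (0,4), (0,3), (0,2), (0,1), (0,0)]
arrival = 34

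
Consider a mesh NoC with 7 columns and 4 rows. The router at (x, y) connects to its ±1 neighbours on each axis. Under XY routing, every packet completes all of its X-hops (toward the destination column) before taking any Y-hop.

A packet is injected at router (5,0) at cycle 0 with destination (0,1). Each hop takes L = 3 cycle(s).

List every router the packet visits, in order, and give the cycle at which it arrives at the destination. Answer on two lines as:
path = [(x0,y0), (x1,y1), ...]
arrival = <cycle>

path = [(5,0), (4,0), (3,0), (2,0), (1,0), (0,0), (0,1)]
arrival = 18

hop 0: (5,0) @ cyc 0
hop 1: (4,0) @ cyc 3  [W]
hop 2: (3,0) @ cyc 6  [W]
hop 3: (2,0) @ cyc 9  [W]
hop 4: (1,0) @ cyc 12  [W]
hop 5: (0,0) @ cyc 15  [W]
hop 6: (0,1) @ cyc 18  [N]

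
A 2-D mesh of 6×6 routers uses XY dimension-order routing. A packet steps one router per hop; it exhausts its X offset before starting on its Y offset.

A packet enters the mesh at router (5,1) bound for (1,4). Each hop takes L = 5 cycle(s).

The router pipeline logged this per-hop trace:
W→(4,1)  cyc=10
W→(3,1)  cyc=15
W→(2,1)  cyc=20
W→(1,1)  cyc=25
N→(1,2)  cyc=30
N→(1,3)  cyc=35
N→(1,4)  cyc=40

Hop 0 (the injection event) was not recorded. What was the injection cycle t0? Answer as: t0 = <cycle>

Hop 1 reached at cycle 10; hop k is at t0 + k·L.
Therefore t0 = 10 − L = 5.

t0 = 5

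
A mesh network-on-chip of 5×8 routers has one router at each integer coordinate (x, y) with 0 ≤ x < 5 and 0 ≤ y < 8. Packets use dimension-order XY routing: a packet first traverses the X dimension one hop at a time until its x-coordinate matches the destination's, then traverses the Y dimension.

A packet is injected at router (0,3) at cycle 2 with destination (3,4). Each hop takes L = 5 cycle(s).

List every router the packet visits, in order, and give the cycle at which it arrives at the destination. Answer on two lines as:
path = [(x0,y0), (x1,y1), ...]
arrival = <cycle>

path = [(0,3), (1,3), (2,3), (3,3), (3,4)]
arrival = 22

src (0,3)  cyc=2
E→(1,3)  cyc=7
E→(2,3)  cyc=12
E→(3,3)  cyc=17
N→(3,4)  cyc=22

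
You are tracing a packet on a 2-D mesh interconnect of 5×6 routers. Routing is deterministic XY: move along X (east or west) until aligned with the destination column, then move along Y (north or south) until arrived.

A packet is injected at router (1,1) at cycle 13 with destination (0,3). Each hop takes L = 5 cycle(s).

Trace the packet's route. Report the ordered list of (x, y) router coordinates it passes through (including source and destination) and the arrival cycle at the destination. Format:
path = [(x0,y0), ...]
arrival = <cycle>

path = [(1,1), (0,1), (0,2), (0,3)]
arrival = 28

  0. router=(1,1) cycle=13 (inject)
  1. router=(0,1) cycle=18 dir=W
  2. router=(0,2) cycle=23 dir=N
  3. router=(0,3) cycle=28 dir=N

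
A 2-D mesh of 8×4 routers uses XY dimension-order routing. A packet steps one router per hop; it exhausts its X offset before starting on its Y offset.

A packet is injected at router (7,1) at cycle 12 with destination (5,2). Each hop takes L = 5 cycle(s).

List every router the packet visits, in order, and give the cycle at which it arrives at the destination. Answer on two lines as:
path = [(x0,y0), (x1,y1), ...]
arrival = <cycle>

  0. router=(7,1) cycle=12 (inject)
  1. router=(6,1) cycle=17 dir=W
  2. router=(5,1) cycle=22 dir=W
  3. router=(5,2) cycle=27 dir=N

path = [(7,1), (6,1), (5,1), (5,2)]
arrival = 27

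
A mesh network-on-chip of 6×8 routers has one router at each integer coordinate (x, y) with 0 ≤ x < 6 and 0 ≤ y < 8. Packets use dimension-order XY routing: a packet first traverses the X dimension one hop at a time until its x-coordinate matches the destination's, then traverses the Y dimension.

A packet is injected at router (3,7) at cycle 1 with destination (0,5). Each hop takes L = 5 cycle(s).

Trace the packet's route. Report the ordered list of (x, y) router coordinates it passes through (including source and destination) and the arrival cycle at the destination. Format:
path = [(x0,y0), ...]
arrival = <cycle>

  0. router=(3,7) cycle=1 (inject)
  1. router=(2,7) cycle=6 dir=W
  2. router=(1,7) cycle=11 dir=W
  3. router=(0,7) cycle=16 dir=W
  4. router=(0,6) cycle=21 dir=S
  5. router=(0,5) cycle=26 dir=S

path = [(3,7), (2,7), (1,7), (0,7), (0,6), (0,5)]
arrival = 26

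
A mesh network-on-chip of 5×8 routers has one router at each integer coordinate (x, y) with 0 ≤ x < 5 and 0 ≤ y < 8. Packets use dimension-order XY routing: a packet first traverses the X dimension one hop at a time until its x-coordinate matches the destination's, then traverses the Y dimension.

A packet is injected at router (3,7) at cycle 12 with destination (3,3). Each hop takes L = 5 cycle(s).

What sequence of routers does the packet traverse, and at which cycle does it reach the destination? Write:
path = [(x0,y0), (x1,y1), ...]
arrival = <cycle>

path = [(3,7), (3,6), (3,5), (3,4), (3,3)]
arrival = 32

src (3,7)  cyc=12
S→(3,6)  cyc=17
S→(3,5)  cyc=22
S→(3,4)  cyc=27
S→(3,3)  cyc=32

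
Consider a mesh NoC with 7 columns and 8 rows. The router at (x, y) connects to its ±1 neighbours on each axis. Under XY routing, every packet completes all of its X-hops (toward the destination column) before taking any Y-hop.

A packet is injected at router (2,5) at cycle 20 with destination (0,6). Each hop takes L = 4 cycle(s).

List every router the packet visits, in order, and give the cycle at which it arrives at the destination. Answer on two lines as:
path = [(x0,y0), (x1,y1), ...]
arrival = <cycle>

hop 0: (2,5) @ cyc 20
hop 1: (1,5) @ cyc 24  [W]
hop 2: (0,5) @ cyc 28  [W]
hop 3: (0,6) @ cyc 32  [N]

path = [(2,5), (1,5), (0,5), (0,6)]
arrival = 32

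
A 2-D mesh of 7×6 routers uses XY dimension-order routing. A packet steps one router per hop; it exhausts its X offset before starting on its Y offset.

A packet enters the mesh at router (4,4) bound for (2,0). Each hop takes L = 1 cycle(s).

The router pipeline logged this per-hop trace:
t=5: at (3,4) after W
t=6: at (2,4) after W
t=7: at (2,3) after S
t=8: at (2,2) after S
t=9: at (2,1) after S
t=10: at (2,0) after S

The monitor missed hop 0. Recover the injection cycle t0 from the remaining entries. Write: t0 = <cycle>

The first recorded entry is hop 1 at cycle 5.
Subtract one hop: t0 = 5 − 1 = 4.

t0 = 4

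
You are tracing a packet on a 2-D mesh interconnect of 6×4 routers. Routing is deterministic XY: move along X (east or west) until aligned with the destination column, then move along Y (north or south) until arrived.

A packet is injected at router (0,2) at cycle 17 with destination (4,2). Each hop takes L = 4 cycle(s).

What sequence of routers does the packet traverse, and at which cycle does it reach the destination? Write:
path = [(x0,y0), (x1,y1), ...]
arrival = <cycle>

path = [(0,2), (1,2), (2,2), (3,2), (4,2)]
arrival = 33

  0. router=(0,2) cycle=17 (inject)
  1. router=(1,2) cycle=21 dir=E
  2. router=(2,2) cycle=25 dir=E
  3. router=(3,2) cycle=29 dir=E
  4. router=(4,2) cycle=33 dir=E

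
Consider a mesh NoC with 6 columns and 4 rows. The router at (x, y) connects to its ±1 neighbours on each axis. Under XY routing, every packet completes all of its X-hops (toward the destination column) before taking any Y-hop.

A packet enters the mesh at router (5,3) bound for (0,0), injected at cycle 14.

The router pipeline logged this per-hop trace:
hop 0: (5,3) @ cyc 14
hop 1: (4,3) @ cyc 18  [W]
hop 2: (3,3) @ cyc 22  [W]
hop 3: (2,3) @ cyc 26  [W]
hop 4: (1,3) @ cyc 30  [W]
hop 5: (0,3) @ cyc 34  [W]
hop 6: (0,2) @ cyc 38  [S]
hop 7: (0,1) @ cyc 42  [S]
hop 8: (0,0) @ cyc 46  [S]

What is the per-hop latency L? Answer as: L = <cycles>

L = 4

From hop 0 (14) to hop 1 (18): +4 cycles.
One hop costs L cycles, so L = 4.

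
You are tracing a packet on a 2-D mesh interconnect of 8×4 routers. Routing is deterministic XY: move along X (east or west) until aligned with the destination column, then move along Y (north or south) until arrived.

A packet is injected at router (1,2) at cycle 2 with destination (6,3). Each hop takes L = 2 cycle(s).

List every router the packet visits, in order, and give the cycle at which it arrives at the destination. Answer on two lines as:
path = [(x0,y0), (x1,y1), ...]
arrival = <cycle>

[0] x=1 y=2 t=2
[1] x=2 y=2 t=4 →E
[2] x=3 y=2 t=6 →E
[3] x=4 y=2 t=8 →E
[4] x=5 y=2 t=10 →E
[5] x=6 y=2 t=12 →E
[6] x=6 y=3 t=14 →N

path = [(1,2), (2,2), (3,2), (4,2), (5,2), (6,2), (6,3)]
arrival = 14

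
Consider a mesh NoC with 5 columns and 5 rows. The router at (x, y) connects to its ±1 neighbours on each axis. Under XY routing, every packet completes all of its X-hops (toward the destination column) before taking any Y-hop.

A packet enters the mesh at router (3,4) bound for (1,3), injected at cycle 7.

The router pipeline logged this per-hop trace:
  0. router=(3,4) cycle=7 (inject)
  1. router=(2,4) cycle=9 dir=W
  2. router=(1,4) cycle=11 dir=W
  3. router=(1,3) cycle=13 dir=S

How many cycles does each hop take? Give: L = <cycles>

L = 2

cyc[1] − cyc[0] = 9 − 7 = 2.
Each hop adds L, hence L = 2.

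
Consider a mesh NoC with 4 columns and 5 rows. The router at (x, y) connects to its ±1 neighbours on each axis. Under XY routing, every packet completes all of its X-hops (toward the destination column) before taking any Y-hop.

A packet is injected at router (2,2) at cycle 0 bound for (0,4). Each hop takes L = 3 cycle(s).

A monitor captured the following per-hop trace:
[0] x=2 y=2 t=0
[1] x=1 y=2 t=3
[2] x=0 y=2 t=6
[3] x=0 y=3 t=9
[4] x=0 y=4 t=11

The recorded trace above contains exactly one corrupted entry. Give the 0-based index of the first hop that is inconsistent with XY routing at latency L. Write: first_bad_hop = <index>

  1: Δx=-1 Δy=+0 Δt=3 [ok]
  2: Δx=-1 Δy=+0 Δt=3 [ok]
  3: Δx=+0 Δy=+1 Δt=3 [ok]
  4: Δx=+0 Δy=+1 Δt=2 [BAD: Δcyc=2≠L]

first_bad_hop = 4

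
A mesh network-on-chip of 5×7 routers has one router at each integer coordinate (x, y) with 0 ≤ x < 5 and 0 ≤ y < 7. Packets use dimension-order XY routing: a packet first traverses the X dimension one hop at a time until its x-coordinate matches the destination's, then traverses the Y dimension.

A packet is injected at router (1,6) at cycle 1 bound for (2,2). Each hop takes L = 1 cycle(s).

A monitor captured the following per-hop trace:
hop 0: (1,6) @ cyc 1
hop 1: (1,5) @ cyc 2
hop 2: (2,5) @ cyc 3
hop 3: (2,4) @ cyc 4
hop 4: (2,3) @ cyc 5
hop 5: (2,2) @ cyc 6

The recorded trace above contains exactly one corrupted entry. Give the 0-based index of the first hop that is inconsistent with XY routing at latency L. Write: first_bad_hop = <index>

hop 1: step (+0,-1), +1 cyc — BAD: Y-move but x=1≠2

first_bad_hop = 1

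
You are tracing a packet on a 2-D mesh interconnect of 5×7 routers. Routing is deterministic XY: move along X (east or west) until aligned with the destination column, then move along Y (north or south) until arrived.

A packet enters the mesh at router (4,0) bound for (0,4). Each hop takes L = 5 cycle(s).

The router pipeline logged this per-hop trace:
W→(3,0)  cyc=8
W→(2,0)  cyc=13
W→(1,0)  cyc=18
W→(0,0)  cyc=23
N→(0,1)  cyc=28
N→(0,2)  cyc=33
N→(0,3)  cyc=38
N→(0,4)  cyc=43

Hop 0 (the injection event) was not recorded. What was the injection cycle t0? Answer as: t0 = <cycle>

The first recorded entry is hop 1 at cycle 8.
Subtract one hop: t0 = 8 − 5 = 3.

t0 = 3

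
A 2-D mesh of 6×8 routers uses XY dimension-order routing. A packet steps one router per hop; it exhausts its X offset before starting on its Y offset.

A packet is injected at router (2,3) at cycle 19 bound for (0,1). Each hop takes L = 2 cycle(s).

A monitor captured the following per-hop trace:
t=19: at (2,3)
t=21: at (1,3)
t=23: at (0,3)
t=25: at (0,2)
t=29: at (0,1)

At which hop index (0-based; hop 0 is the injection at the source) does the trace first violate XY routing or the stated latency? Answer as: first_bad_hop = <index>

first_bad_hop = 4

  1: Δx=-1 Δy=+0 Δt=2 [ok]
  2: Δx=-1 Δy=+0 Δt=2 [ok]
  3: Δx=+0 Δy=-1 Δt=2 [ok]
  4: Δx=+0 Δy=-1 Δt=4 [BAD: Δcyc=4≠L]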